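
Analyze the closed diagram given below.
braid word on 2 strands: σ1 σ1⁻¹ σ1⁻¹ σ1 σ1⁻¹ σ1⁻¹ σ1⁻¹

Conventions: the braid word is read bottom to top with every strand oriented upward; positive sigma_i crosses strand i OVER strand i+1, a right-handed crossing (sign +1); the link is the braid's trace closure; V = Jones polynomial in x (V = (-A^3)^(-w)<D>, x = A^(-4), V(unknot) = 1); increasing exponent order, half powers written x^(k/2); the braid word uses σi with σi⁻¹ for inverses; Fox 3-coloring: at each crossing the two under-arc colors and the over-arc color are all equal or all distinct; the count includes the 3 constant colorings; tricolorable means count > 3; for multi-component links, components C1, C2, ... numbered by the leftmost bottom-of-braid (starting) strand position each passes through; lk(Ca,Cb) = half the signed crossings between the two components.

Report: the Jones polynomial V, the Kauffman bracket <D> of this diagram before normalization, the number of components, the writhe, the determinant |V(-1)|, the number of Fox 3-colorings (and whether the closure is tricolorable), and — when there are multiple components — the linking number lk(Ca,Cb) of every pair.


Jones polynomial: V(x) = -x^-4 + x^-3 + x^-1
<D> = -A^-5 - A^3 + A^7; writhe -3
components 1, writhe -3 (7 crossings)
3-colorings: 9 of 3^7, det 3 — tricolorable
note: w = -3 (over 7 crossings) is diagram-only; (-A^3)^(3) removes it from V


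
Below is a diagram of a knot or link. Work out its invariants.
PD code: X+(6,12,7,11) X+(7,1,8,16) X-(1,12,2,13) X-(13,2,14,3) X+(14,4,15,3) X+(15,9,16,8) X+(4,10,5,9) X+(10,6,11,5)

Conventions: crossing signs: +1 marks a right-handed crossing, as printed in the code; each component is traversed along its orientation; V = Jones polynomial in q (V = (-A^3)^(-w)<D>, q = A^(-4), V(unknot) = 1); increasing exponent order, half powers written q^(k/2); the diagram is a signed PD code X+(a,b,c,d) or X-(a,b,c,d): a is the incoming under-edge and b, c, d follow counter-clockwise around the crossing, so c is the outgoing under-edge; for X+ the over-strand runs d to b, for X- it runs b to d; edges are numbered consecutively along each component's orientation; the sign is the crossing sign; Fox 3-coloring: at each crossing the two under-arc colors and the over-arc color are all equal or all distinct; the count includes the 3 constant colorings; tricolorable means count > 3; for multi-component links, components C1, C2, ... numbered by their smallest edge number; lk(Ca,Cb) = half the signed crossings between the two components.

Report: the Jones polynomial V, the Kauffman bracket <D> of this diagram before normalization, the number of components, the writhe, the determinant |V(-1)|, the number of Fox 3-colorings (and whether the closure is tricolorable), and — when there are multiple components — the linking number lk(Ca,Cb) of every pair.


V = q - q^2 + 2q^3 - q^4 + q^5 - q^6
<D> = -A^-12 + A^-8 - A^-4 + 2 - A^4 + A^8 (w = +4)
1 component over 8 crossings, w = +4
3 Fox colorings among 3^8, |V(-1)| = 7: not tricolorable
why: w = +4 shifts under R1 moves; the (-A^3)^(-4) factor cancels that in V


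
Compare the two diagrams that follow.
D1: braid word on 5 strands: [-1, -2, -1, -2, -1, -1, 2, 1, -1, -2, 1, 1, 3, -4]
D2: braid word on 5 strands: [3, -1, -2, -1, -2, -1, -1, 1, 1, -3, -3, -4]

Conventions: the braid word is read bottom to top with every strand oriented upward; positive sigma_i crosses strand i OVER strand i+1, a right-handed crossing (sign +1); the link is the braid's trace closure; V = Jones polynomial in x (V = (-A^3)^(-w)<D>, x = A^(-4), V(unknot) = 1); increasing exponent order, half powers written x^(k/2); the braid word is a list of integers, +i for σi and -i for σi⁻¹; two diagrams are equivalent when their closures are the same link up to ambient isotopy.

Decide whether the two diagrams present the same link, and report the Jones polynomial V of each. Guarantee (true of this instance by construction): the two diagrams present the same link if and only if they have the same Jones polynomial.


same link: yes
V(D1) = -x^-4 + x^-3 + x^-1  [14 crossings, <D> = A^-8 + 1 - A^4, w = -4]
V(D2) = -x^-4 + x^-3 + x^-1  [12 crossings, <D> = A^-14 + A^-6 - A^-2, w = -6]
insight: from 14 to 12 crossings by R-moves: one link, two diagrams


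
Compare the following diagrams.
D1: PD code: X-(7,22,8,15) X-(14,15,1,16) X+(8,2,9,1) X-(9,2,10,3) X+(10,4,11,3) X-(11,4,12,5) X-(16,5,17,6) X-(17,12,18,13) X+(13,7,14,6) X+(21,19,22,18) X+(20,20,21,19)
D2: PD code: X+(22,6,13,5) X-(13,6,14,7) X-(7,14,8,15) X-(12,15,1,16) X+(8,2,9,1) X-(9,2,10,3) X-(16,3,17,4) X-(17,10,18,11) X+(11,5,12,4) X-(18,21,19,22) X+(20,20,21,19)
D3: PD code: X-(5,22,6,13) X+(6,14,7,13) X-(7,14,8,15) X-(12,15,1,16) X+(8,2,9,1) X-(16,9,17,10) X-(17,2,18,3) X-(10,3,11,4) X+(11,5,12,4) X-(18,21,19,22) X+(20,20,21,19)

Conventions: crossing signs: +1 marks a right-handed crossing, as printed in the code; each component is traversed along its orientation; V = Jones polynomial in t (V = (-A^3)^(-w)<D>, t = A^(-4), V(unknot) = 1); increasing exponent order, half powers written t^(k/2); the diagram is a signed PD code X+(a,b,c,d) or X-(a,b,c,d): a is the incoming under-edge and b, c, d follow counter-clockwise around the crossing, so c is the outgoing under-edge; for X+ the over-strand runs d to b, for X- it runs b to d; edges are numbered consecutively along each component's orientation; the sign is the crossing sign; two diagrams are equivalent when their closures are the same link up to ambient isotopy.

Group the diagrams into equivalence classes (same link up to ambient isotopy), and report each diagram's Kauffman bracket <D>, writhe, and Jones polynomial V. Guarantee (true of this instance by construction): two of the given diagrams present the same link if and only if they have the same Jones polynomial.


grouping into links: {D1, D2, D3}
V(D1) = -t^(-9/2) - t^(-5/2) + t^(-3/2) - t^(-1/2)  (w -1, c 11, <D> = A^-1 - A^3 + A^7 + A^15)
V(D2) = -t^(-9/2) - t^(-5/2) + t^(-3/2) - t^(-1/2)  [11 crossings, <D> = A^-7 - A^-3 + A + A^9, w = -3]
V(D3) = -t^(-9/2) - t^(-5/2) + t^(-3/2) - t^(-1/2)  (w -3, c 11, <D> = A^-7 - A^-3 + A + A^9)
key observation: all 3 diagrams share one V(t), hence one class


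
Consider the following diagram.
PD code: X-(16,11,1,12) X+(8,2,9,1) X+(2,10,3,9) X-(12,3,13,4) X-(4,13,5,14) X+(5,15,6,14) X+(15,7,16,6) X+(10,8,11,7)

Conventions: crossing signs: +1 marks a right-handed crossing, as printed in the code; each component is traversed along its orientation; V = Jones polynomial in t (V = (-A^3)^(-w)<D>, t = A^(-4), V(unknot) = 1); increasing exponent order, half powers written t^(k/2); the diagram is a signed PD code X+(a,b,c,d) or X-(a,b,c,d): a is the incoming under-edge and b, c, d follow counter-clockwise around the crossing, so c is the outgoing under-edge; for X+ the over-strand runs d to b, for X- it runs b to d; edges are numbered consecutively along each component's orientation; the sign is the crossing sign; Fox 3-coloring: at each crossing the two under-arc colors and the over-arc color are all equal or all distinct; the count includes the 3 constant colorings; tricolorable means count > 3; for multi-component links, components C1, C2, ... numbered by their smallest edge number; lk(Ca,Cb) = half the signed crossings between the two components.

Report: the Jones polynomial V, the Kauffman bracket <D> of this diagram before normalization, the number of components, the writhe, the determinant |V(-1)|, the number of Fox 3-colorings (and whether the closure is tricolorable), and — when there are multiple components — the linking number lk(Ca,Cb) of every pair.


V = t + t^3 - t^4
<D> = -A^-10 + A^-6 + A^2 (w = +2)
1 component over 8 crossings, w = +2
9 Fox colorings among 3^8, |V(-1)| = 3: tricolorable
why: w = +2 shifts under R1 moves; the (-A^3)^(-2) factor cancels that in V


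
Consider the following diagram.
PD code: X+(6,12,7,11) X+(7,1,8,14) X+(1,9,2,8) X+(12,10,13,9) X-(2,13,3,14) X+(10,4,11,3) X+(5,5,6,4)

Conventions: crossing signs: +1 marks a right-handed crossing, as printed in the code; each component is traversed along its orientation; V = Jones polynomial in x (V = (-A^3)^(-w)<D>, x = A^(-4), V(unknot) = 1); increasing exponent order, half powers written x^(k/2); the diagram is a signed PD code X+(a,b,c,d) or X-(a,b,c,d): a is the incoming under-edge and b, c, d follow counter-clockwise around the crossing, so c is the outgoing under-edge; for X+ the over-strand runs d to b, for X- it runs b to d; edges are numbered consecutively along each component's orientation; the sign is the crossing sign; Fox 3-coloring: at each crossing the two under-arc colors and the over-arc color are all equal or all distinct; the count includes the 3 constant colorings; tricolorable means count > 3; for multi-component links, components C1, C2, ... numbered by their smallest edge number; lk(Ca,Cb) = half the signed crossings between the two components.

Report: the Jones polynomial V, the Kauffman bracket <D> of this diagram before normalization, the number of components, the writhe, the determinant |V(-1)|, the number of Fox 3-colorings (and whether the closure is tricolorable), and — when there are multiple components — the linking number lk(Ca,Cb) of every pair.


V(x) = x - x^2 + 2x^3 - x^4 + x^5 - x^6
bracket: A^-9 - A^-5 + A^-1 - 2A^3 + A^7 - A^11, w = +5
1 component, writhe +5, over 7 crossings
det 7, colorings 3 of 3^7 — not tricolorable
observation: |V(-1)| = 7: so not tricolorable, since 3 does not divide 7


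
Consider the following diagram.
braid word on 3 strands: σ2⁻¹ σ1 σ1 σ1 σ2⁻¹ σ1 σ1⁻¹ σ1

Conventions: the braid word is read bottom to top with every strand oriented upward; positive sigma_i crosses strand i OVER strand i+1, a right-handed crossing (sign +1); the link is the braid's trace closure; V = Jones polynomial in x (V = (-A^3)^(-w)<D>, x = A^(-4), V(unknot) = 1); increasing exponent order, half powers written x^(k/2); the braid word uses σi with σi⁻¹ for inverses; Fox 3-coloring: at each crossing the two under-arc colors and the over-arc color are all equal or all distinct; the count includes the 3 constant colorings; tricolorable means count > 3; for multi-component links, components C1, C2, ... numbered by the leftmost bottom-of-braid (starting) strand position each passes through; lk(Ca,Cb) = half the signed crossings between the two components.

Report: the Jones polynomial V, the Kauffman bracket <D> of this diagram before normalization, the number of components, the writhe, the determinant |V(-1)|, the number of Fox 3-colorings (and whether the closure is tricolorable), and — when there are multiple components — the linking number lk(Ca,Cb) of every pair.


Jones polynomial: V(x) = x^-1 - 1 + 2x - 2x^2 + 2x^3 - 2x^4 + x^5
<D> = A^-14 - 2A^-10 + 2A^-6 - 2A^-2 + 2A^2 - A^6 + A^10; writhe +2
components 1, writhe +2 (8 crossings)
3-colorings: 3 of 3^8, det 11 — not tricolorable
note: V spans 6 powers of x: at least 6 crossings in any diagram


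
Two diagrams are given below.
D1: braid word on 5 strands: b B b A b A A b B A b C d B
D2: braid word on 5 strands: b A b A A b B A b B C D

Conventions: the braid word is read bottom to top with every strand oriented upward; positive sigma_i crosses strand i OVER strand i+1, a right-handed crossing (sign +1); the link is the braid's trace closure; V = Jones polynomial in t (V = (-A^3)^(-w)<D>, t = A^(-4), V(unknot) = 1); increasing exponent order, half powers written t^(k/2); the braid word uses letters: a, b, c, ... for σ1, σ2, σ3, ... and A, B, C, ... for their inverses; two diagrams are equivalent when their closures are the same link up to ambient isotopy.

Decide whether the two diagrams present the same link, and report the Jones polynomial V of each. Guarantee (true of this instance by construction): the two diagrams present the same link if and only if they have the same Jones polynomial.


equivalent: yes
D1 (bracket A^-10 - A^-6 + 2A^-2 - 2A^2 + 2A^6 - 2A^10 + A^14; 14 crossings at w = -2): V = t^-5 - 2t^-4 + 2t^-3 - 2t^-2 + 2t^-1 - 1 + t
V(D2) = t^-5 - 2t^-4 + 2t^-3 - 2t^-2 + 2t^-1 - 1 + t  (w -4, c 12, <D> = A^-16 - A^-12 + 2A^-8 - 2A^-4 + 2 - 2A^4 + A^8)
key observation: one V(t) for all 2 diagrams — one class (guaranteed)


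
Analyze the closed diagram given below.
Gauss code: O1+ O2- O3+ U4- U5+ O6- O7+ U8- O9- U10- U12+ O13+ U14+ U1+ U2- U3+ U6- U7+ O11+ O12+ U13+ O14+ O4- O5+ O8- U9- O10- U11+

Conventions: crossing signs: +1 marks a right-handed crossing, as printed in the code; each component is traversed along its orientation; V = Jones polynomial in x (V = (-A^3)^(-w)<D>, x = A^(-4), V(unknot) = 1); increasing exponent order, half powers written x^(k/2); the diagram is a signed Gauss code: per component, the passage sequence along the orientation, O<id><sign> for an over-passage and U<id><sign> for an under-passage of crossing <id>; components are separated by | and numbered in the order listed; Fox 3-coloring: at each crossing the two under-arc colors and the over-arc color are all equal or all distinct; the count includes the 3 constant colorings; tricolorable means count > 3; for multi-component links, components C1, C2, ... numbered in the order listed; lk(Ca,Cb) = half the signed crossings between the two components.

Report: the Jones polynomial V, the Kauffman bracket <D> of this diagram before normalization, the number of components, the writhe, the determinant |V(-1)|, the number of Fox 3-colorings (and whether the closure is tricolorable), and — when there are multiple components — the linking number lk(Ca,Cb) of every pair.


V = -x^-1 + 2 - x + 2x^2 - x^3 + x^4 - x^5
<D> = -A^-14 + A^-10 - A^-6 + 2A^-2 - A^2 + 2A^6 - A^10 (w = +2)
1 component over 14 crossings, w = +2
9 Fox colorings among 3^14, |V(-1)| = 9: tricolorable
why: w = +2 shifts under R1 moves; the (-A^3)^(-2) factor cancels that in V


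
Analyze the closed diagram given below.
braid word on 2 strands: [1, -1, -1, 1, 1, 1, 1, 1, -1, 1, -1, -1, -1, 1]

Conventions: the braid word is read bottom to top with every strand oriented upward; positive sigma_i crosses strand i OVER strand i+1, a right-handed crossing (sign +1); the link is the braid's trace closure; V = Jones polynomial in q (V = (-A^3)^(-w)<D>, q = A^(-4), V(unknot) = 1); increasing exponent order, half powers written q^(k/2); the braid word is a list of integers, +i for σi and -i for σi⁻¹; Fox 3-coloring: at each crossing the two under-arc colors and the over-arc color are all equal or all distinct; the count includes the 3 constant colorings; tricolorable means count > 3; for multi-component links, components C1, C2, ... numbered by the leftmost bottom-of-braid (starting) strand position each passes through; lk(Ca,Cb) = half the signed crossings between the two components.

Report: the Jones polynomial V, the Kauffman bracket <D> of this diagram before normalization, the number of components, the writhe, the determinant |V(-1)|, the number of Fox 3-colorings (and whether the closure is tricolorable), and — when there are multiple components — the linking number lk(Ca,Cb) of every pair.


V(q) = -q^(1/2) - q^(5/2)
bracket: -A^-4 - A^4, w = +2
2 components, writhe +2, over 14 crossings
lk(C1,C2) = +1
det 2, colorings 3 of 3^14 — not tricolorable
observation: one generator, power 2: the (2,2) torus pattern


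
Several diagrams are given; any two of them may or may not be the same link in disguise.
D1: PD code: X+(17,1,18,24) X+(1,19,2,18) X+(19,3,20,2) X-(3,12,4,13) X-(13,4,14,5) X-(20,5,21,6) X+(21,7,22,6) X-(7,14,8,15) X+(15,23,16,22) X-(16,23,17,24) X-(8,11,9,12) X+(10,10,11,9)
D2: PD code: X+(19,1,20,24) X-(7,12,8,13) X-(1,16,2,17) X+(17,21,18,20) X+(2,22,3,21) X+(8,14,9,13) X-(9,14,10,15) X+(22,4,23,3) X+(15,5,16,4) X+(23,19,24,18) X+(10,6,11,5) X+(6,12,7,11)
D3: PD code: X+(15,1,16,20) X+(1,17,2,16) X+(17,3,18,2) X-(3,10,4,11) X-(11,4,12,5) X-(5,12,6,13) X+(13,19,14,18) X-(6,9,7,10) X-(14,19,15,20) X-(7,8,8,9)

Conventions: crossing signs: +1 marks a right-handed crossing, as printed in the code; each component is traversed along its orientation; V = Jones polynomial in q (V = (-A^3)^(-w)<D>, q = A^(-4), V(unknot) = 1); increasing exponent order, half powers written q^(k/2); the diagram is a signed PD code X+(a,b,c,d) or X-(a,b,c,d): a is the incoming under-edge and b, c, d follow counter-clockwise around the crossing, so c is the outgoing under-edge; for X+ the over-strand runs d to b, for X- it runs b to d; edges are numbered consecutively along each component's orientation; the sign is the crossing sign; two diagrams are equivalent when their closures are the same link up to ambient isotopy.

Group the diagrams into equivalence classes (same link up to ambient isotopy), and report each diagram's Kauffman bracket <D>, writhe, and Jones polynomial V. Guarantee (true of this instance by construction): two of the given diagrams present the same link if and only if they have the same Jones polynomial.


grouping into links: {D1, D3} | {D2}
V(D1) = -q^-3 + q^-2 - q^-1 + 3 - q + q^2 - q^3  (w 0, c 12, <D> = -A^-12 + A^-8 - A^-4 + 3 - A^4 + A^8 - A^12)
V(D2) = q - q^2 + 2q^3 - q^4 + q^5 - q^6  [12 crossings, <D> = -A^-6 + A^-2 - A^2 + 2A^6 - A^10 + A^14, w = +6]
V(D3) = -q^-3 + q^-2 - q^-1 + 3 - q + q^2 - q^3  (w -2, c 10, <D> = -A^-18 + A^-14 - A^-10 + 3A^-6 - A^-2 + A^2 - A^6)
key observation: V(q) takes 2 values over 3 diagrams, fixing the grouping


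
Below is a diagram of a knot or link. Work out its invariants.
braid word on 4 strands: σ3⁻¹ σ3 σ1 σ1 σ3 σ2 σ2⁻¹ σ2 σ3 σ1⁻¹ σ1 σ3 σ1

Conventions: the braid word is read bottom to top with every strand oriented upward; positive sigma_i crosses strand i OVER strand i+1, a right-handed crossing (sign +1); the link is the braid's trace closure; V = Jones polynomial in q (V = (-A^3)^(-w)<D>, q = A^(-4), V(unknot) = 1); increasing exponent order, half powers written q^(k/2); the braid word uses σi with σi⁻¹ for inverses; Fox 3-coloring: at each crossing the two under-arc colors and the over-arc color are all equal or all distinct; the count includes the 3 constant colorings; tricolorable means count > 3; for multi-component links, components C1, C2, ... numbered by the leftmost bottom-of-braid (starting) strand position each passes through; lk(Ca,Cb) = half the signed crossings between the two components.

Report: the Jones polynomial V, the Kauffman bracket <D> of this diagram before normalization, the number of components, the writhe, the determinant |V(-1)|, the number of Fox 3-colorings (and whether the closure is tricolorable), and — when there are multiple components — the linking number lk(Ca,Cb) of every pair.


V(q) = q^2 + 2q^4 - 2q^5 + q^6 - 2q^7 + q^8
bracket: -A^-11 + 2A^-7 - A^-3 + 2A - 2A^5 - A^13, w = +7
1 component, writhe +7, over 13 crossings
det 9, colorings 27 of 3^13 — tricolorable
observation: inverse pairs cancel, leaving σ1 σ1 σ3 σ2 σ3 σ3 σ1


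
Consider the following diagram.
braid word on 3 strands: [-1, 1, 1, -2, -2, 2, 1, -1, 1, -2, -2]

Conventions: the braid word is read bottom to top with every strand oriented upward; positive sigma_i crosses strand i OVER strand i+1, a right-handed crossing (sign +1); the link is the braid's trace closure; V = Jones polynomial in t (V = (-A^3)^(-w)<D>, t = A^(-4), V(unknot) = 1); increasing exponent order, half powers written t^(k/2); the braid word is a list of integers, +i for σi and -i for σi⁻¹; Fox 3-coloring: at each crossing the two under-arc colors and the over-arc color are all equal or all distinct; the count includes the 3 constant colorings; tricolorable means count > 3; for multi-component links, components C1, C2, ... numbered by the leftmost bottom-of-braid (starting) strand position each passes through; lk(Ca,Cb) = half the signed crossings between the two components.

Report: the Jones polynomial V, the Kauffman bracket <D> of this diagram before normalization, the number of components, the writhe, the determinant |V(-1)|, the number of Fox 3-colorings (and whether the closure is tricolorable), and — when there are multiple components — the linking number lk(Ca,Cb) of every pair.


V = t^(-7/2) - 2t^(-5/2) + t^(-3/2) - 2t^(-1/2) + t^(1/2) - t^(3/2)
<D> = A^-9 - A^-5 + 2A^-1 - A^3 + 2A^7 - A^11 (w = -1)
2 components over 11 crossings, w = -1
lk(C1,C2): 0
3 Fox colorings among 3^11, |V(-1)| = 8: not tricolorable
why: |V(-1)| = 8: so not tricolorable, since 3 does not divide 8


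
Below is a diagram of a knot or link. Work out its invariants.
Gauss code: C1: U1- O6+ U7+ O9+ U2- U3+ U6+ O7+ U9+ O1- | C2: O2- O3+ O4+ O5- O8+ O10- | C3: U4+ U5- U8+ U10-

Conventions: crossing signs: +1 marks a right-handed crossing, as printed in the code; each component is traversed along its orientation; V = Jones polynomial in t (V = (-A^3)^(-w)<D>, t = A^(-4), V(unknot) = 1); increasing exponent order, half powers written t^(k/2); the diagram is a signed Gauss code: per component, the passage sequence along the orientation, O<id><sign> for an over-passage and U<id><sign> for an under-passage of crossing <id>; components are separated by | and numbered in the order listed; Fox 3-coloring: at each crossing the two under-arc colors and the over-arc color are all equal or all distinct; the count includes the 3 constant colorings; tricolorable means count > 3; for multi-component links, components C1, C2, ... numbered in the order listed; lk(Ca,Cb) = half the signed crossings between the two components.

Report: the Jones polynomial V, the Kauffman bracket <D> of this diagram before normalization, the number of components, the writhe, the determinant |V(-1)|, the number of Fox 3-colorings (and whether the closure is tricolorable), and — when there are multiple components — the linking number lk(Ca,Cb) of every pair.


Jones polynomial: V(t) = 1 + 2t + 2t^2 + t^3 - t^4 - t^5
<D> = -A^-14 - A^-10 + A^-6 + 2A^-2 + 2A^2 + A^6; writhe +2
components 3, writhe +2 (10 crossings)
linking number lk(C1,C2) = 0
lk(C1,C3): 0
lk(C2,C3) = 0
3-colorings: 81 of 3^11, det 0 — tricolorable
note: w = +2 shifts under R1 moves; the (-A^3)^(-2) factor cancels that in V


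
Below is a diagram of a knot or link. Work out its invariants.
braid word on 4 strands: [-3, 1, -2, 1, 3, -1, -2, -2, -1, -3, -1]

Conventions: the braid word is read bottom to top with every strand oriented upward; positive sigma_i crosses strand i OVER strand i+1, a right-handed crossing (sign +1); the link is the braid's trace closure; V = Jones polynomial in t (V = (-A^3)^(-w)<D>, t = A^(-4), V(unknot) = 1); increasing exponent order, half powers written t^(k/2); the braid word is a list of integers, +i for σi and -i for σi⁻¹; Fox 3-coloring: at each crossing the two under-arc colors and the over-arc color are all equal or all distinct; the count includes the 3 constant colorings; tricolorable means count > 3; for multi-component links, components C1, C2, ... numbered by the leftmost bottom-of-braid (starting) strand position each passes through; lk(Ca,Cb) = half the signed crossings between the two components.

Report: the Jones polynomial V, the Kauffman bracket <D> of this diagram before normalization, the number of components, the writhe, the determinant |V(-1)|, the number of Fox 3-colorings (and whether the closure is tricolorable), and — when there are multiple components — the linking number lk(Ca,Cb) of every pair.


V = -t^-6 + t^-5 - t^-4 + 2t^-3 - t^-2 + t^-1
<D> = -A^-11 + A^-7 - 2A^-3 + A - A^5 + A^9 (w = -5)
1 component over 11 crossings, w = -5
3 Fox colorings among 3^11, |V(-1)| = 7: not tricolorable
why: V spans 5 powers of t: at least 5 crossings in any diagram


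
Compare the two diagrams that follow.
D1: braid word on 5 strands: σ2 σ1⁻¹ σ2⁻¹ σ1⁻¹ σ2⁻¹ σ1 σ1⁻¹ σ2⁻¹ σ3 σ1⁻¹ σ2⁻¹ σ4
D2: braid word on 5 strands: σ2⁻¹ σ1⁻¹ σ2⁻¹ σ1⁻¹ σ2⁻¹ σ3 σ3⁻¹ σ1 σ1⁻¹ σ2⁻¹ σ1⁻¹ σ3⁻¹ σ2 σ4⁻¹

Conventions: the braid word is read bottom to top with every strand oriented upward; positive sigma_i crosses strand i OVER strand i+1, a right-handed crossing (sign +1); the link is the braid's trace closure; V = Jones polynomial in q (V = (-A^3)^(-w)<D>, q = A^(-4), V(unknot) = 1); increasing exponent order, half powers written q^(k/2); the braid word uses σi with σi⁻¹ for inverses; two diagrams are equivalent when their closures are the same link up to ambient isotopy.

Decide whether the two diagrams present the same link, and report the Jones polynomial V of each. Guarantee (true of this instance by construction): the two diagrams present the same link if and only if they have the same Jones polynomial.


equivalent: yes
D1 (bracket A^-4 + A^4 - A^8 + A^12 - A^16; 12 crossings at w = -4): V = -q^-7 + q^-6 - q^-5 + q^-4 + q^-2
V(D2) = -q^-7 + q^-6 - q^-5 + q^-4 + q^-2  [14 crossings, <D> = A^-16 + A^-8 - A^-4 + 1 - A^4, w = -8]
observation: one V(q) for all 2 diagrams — one class (guaranteed)


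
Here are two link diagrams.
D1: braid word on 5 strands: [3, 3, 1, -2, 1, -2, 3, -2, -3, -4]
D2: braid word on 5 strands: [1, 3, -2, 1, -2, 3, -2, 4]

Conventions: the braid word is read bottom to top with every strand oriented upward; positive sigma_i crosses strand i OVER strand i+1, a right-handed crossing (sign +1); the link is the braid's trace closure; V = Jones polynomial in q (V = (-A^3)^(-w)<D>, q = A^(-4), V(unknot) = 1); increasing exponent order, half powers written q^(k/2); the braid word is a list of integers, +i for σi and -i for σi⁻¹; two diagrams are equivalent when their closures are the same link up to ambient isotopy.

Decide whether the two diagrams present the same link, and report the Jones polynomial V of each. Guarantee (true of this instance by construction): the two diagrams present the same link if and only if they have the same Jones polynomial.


equivalent: yes
D1 (bracket A^-16 - 2A^-12 + 3A^-8 - 4A^-4 + 4 - 3A^4 + 3A^8 - A^12; 10 crossings at w = 0): V = -q^-3 + 3q^-2 - 3q^-1 + 4 - 4q + 3q^2 - 2q^3 + q^4
D2 (bracket A^-10 - 2A^-6 + 3A^-2 - 4A^2 + 4A^6 - 3A^10 + 3A^14 - A^18; 8 crossings at w = +2): V = -q^-3 + 3q^-2 - 3q^-1 + 4 - 4q + 3q^2 - 2q^3 + q^4
key observation: one V(q) for all 2 diagrams — one class (guaranteed)


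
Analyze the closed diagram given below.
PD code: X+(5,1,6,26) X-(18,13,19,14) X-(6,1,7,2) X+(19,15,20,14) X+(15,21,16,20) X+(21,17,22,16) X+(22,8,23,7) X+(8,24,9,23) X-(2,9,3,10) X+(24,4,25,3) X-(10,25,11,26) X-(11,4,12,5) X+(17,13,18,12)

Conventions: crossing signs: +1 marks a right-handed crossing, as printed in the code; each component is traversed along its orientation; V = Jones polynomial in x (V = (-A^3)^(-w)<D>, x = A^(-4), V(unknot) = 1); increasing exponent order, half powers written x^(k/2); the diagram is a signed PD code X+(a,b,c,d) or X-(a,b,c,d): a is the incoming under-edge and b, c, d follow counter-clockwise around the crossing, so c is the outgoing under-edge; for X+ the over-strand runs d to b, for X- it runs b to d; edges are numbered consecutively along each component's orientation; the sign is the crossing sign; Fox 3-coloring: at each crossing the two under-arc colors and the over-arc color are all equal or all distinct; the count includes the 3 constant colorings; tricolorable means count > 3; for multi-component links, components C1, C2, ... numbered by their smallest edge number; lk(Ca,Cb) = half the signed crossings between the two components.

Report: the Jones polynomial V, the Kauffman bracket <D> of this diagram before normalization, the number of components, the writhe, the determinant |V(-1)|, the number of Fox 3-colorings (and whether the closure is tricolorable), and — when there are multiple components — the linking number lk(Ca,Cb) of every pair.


Jones polynomial: V(x) = x^-1 - 1 + 2x - 3x^2 + 3x^3 - 2x^4 + 2x^5 - x^6
<D> = A^-15 - 2A^-11 + 2A^-7 - 3A^-3 + 3A - 2A^5 + A^9 - A^13; writhe +3
components 1, writhe +3 (13 crossings)
3-colorings: 9 of 3^13, det 15 — tricolorable
note: w = +3 shifts under R1 moves; the (-A^3)^(-3) factor cancels that in V


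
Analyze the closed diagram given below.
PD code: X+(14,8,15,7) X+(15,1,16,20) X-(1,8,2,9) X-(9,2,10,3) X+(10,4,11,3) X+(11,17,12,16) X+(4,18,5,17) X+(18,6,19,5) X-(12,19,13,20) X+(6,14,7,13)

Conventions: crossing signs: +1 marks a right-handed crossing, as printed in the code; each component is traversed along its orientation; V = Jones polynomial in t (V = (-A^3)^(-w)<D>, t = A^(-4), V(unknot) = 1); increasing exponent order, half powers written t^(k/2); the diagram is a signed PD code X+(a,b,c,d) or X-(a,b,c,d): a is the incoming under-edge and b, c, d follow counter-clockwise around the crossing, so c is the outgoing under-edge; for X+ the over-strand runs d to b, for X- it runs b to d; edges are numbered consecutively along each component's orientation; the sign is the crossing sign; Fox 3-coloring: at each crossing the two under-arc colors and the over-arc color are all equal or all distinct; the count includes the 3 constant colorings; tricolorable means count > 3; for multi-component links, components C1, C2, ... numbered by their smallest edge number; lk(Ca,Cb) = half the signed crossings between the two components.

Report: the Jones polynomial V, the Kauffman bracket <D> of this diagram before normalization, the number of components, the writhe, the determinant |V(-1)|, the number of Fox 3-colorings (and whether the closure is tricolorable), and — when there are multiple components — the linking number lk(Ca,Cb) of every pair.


Jones polynomial: V(t) = 2t - 2t^2 + 3t^3 - 3t^4 + 2t^5 - 2t^6 + t^7
<D> = A^-16 - 2A^-12 + 2A^-8 - 3A^-4 + 3 - 2A^4 + 2A^8; writhe +4
components 1, writhe +4 (10 crossings)
3-colorings: 9 of 3^10, det 15 — tricolorable
note: |V(-1)| = 15: so tricolorable, since 3 divides 15


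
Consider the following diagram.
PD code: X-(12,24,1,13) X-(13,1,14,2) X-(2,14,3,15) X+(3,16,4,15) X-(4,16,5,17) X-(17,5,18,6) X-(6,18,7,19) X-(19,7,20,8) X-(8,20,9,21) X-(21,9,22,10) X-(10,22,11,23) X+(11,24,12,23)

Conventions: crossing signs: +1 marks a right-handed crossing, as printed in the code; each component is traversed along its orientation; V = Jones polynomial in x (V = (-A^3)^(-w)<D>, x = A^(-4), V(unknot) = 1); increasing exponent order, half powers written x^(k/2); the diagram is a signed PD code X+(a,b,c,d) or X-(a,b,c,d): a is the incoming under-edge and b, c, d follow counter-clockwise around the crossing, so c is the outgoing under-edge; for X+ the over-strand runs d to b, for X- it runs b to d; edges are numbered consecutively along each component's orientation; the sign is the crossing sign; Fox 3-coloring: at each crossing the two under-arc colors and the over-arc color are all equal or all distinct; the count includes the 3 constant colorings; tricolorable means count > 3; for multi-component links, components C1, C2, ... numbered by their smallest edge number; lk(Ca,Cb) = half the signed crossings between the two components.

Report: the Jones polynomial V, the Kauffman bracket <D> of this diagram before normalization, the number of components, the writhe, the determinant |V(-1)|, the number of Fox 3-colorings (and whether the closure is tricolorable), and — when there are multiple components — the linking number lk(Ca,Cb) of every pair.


V(x) = -x^(-23/2) + x^(-21/2) - x^(-19/2) + x^(-17/2) - x^(-15/2) + x^(-13/2) - x^(-11/2) - x^(-7/2)
bracket: -A^-10 - A^-2 + A^2 - A^6 + A^10 - A^14 + A^18 - A^22, w = -8
2 components, writhe -8, over 12 crossings
lk(C1,C2) = -4
det 8, colorings 3 of 3^12 — not tricolorable
observation: |V(-1)| = 8: so not tricolorable, since 3 does not divide 8


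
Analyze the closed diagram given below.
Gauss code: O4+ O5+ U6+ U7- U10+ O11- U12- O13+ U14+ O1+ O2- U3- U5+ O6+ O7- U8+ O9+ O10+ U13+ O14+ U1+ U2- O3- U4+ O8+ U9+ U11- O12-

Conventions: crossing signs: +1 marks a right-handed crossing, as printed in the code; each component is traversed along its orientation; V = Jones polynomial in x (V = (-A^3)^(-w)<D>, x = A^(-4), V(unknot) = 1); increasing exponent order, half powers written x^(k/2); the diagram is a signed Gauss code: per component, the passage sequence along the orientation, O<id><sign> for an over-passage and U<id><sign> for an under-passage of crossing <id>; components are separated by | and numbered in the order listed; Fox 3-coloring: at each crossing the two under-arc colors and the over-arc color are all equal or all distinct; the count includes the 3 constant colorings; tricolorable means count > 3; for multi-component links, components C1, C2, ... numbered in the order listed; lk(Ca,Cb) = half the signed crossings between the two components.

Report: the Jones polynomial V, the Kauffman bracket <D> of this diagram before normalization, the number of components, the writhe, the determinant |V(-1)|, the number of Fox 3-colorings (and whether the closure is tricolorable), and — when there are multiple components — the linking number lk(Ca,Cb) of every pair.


V(x) = x - x^2 + 2x^3 - x^4 + x^5 - x^6
bracket: -A^-12 + A^-8 - A^-4 + 2 - A^4 + A^8, w = +4
1 component, writhe +4, over 14 crossings
det 7, colorings 3 of 3^14 — not tricolorable
observation: |V(-1)| = 7: so not tricolorable, since 3 does not divide 7


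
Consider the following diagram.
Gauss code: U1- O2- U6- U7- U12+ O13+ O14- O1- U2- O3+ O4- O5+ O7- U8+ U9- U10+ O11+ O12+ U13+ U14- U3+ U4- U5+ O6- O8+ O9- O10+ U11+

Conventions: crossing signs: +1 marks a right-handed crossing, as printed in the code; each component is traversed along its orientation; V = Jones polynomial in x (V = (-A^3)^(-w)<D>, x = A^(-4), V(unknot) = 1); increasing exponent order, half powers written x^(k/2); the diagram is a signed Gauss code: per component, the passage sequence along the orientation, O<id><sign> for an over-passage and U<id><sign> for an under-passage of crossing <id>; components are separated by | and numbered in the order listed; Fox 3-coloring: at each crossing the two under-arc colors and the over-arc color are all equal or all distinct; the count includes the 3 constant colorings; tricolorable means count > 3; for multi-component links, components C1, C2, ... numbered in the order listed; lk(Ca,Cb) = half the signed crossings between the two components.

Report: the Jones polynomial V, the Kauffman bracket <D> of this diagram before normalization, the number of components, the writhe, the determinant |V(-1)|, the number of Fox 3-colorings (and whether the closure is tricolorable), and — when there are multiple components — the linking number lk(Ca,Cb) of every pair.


V = -x^-3 + x^-2 - x^-1 + 3 - x + x^2 - x^3
<D> = -A^-12 + A^-8 - A^-4 + 3 - A^4 + A^8 - A^12 (w = 0)
1 component over 14 crossings, w = 0
27 Fox colorings among 3^14, |V(-1)| = 9: tricolorable
why: the span of V is 6, forcing >= 6 crossings in any diagram


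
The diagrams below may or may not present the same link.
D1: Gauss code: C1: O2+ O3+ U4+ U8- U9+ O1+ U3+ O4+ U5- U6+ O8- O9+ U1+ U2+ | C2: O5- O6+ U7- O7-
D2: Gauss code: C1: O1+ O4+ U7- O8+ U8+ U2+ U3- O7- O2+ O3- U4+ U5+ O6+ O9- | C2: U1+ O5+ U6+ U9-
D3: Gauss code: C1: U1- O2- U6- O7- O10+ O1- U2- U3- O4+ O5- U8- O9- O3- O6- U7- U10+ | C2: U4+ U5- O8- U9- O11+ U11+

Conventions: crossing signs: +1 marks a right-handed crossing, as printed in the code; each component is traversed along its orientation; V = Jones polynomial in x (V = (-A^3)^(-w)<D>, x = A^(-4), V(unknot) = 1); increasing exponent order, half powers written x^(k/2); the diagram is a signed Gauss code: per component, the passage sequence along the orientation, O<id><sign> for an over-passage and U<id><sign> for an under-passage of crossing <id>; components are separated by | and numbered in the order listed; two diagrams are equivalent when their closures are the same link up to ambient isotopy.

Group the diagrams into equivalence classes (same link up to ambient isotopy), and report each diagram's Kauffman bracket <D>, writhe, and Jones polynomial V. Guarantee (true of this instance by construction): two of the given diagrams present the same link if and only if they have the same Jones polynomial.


grouping into links: {D1} | {D2} | {D3}
V(D1) = -x^(1/2) - x^(3/2) - x^(5/2) + x^(9/2)  (w +3, c 9, <D> = -A^-9 + A^-1 + A^3 + A^7)
V(D2) = -x^(1/2) - x^(5/2)  [9 crossings, <D> = A^-1 + A^7, w = +3]
V(D3) = x^(-13/2) - x^(-11/2) + x^(-9/2) - 2x^(-7/2) - x^(-3/2)  (w -5, c 11, <D> = A^-9 + 2A^-1 - A^3 + A^7 - A^11)
key observation: comparing 3 Jones polynomials yields 3 groups


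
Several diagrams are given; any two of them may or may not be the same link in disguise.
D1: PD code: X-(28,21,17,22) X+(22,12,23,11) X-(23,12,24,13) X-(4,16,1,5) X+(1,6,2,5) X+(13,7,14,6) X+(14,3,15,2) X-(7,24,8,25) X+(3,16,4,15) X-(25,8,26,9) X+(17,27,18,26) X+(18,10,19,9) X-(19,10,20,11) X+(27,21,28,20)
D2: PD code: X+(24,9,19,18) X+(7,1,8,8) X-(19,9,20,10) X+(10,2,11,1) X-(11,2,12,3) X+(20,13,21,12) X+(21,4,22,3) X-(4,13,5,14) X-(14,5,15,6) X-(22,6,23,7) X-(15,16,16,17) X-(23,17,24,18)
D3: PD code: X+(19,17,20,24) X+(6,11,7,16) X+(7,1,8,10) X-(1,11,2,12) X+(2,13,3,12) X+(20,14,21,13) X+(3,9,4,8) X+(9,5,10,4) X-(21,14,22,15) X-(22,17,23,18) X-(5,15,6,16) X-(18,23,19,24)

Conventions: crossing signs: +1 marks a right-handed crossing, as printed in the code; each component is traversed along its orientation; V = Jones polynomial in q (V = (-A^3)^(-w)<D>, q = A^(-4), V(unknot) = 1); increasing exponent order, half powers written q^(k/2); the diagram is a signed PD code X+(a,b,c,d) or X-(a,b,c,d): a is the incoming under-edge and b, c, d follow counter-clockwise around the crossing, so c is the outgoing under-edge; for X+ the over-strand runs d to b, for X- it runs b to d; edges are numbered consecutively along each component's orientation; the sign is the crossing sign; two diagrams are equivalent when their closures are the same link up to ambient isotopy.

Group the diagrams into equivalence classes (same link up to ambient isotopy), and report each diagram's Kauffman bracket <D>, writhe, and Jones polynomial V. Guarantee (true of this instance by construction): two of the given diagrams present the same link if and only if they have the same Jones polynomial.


equivalence classes: {D1} | {D2} | {D3}
D1 (bracket A^-2 + 2A^6 + A^14; 14 crossings at w = +2): V = q^-2 + 2 + q^2
V(D2) = q^-3 + q^-2 + q^-1 + 1  [12 crossings, <D> = A^-6 + A^-2 + A^2 + A^6, w = -2]
V(D3) = 1 + 2q + 2q^2 + q^3 - q^4 - q^5  [12 crossings, <D> = -A^-14 - A^-10 + A^-6 + 2A^-2 + 2A^2 + A^6, w = +2]
key observation: 3 classes among 3 diagrams; unequal V(q) rules out equality


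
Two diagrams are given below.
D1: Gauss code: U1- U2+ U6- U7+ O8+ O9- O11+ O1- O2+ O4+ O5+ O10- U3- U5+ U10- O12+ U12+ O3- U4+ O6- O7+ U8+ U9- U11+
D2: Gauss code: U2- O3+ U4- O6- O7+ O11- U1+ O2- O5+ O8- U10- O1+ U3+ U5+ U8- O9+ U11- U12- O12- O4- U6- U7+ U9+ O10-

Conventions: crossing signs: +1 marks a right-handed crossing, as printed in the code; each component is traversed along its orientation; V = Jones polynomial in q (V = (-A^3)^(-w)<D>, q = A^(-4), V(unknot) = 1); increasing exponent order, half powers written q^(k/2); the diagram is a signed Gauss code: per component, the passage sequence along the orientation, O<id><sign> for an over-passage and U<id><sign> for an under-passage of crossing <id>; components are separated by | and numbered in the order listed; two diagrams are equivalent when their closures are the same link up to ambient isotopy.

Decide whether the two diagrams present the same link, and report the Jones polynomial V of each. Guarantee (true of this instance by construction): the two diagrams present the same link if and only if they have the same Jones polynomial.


equivalent: no
D1 (bracket A^6; 12 crossings at w = +2): V = 1
V(D2) = q^-4 - 2q^-3 + 3q^-2 - 4q^-1 + 4 - 3q + 3q^2 - q^3  [12 crossings, <D> = -A^-18 + 3A^-14 - 3A^-10 + 4A^-6 - 4A^-2 + 3A^2 - 2A^6 + A^10, w = -2]
observation: comparing 2 Jones polynomials yields 2 groups


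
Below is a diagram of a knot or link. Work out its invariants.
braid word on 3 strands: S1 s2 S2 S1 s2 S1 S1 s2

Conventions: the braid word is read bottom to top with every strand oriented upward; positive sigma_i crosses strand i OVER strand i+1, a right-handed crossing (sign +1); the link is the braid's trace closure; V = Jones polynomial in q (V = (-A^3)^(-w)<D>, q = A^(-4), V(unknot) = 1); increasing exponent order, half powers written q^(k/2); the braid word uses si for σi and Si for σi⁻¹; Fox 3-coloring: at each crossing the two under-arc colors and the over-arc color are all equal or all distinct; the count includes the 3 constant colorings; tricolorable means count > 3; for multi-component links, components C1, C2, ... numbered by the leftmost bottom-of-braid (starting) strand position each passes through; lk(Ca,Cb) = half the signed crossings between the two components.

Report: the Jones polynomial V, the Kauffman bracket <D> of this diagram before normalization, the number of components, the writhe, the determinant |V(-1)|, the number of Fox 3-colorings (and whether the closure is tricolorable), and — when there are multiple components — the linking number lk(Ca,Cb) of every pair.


V = q^-5 - 2q^-4 + 3q^-3 - q^-2 + 3q^-1 - 1 + q
<D> = A^-10 - A^-6 + 3A^-2 - A^2 + 3A^6 - 2A^10 + A^14 (w = -2)
3 components over 8 crossings, w = -2
lk(C1,C2): -1
lk(C1,C3) = -1
linking number lk(C2,C3) = +1
9 Fox colorings among 3^8, |V(-1)| = 12: tricolorable
why: free reduction leaves σ1⁻¹ σ1⁻¹ σ2 σ1⁻¹ σ1⁻¹ σ2 of the original 8 letters
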